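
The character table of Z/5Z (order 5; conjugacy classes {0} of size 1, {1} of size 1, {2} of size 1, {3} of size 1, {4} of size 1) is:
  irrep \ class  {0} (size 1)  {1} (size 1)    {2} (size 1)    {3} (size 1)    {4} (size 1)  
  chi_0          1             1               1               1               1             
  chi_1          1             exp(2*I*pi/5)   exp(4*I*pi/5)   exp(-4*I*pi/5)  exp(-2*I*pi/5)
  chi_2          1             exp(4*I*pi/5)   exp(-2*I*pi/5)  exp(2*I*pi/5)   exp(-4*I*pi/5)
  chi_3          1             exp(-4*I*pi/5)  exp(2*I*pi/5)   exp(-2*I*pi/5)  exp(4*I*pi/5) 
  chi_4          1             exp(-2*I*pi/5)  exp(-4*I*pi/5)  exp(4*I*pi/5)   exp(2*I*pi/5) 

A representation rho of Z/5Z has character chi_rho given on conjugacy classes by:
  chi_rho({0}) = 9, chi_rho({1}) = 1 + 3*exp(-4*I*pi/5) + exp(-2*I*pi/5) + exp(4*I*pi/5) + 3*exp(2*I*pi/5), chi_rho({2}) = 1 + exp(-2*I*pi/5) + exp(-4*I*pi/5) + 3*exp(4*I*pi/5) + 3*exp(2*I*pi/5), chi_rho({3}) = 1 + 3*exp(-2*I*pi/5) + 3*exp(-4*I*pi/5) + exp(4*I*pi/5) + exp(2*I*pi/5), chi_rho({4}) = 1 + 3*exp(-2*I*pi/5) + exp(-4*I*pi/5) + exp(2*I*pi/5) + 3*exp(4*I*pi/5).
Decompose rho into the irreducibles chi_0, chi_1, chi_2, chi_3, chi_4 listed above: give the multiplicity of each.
Multiplicities: chi_0: 1, chi_1: 3, chi_2: 1, chi_3: 3, chi_4: 1.

Reasoning: Use <chi_rho, chi> = (1/|G|) sum_C |C| * chi_rho(C) * conj(chi(C)) with |G| = 5 for each irreducible chi in the table:
  <chi_rho, chi_0> = (1/5)[1*(9)*conj(1) + 1*(1 + 3*exp(-4*I*pi/5) + exp(-2*I*pi/5) + exp(4*I*pi/5) + 3*exp(2*I*pi/5))*conj(1) + 1*(1 + exp(-2*I*pi/5) + exp(-4*I*pi/5) + 3*exp(4*I*pi/5) + 3*exp(2*I*pi/5))*conj(1) + 1*(1 + 3*exp(-2*I*pi/5) + 3*exp(-4*I*pi/5) + exp(4*I*pi/5) + exp(2*I*pi/5))*conj(1) + 1*(1 + 3*exp(-2*I*pi/5) + exp(-4*I*pi/5) + exp(2*I*pi/5) + 3*exp(4*I*pi/5))*conj(1)]
      = (1/5)[(9) + (1 + 3*exp(-4*I*pi/5) + exp(-2*I*pi/5) + exp(4*I*pi/5) + 3*exp(2*I*pi/5)) + (1 + exp(-2*I*pi/5) + exp(-4*I*pi/5) + 3*exp(4*I*pi/5) + 3*exp(2*I*pi/5)) + (1 + 3*exp(-2*I*pi/5) + 3*exp(-4*I*pi/5) + exp(4*I*pi/5) + exp(2*I*pi/5)) + (1 + 3*exp(-2*I*pi/5) + exp(-4*I*pi/5) + exp(2*I*pi/5) + 3*exp(4*I*pi/5))] = 5/5 = 1
  <chi_rho, chi_1> = (1/5)[1*(9)*conj(1) + 1*(1 + 3*exp(-4*I*pi/5) + exp(-2*I*pi/5) + exp(4*I*pi/5) + 3*exp(2*I*pi/5))*conj(exp(2*I*pi/5)) + 1*(1 + exp(-2*I*pi/5) + exp(-4*I*pi/5) + 3*exp(4*I*pi/5) + 3*exp(2*I*pi/5))*conj(exp(4*I*pi/5)) + 1*(1 + 3*exp(-2*I*pi/5) + 3*exp(-4*I*pi/5) + exp(4*I*pi/5) + exp(2*I*pi/5))*conj(exp(-4*I*pi/5)) + 1*(1 + 3*exp(-2*I*pi/5) + exp(-4*I*pi/5) + exp(2*I*pi/5) + 3*exp(4*I*pi/5))*conj(exp(-2*I*pi/5))]
      = (1/5)[(9) + (3 + exp(-2*I*pi/5) + exp(-4*I*pi/5) + exp(2*I*pi/5) + 3*exp(4*I*pi/5)) + (3 + 3*exp(-2*I*pi/5) + exp(-4*I*pi/5) + exp(4*I*pi/5) + exp(2*I*pi/5)) + (3 + exp(-2*I*pi/5) + exp(-4*I*pi/5) + exp(4*I*pi/5) + 3*exp(2*I*pi/5)) + (3 + 3*exp(-4*I*pi/5) + exp(-2*I*pi/5) + exp(4*I*pi/5) + exp(2*I*pi/5))] = 15/5 = 3
  <chi_rho, chi_2> = (1/5)[1*(9)*conj(1) + 1*(1 + 3*exp(-4*I*pi/5) + exp(-2*I*pi/5) + exp(4*I*pi/5) + 3*exp(2*I*pi/5))*conj(exp(4*I*pi/5)) + 1*(1 + exp(-2*I*pi/5) + exp(-4*I*pi/5) + 3*exp(4*I*pi/5) + 3*exp(2*I*pi/5))*conj(exp(-2*I*pi/5)) + 1*(1 + 3*exp(-2*I*pi/5) + 3*exp(-4*I*pi/5) + exp(4*I*pi/5) + exp(2*I*pi/5))*conj(exp(2*I*pi/5)) + 1*(1 + 3*exp(-2*I*pi/5) + exp(-4*I*pi/5) + exp(2*I*pi/5) + 3*exp(4*I*pi/5))*conj(exp(-4*I*pi/5))]
      = (1/5)[(9) + (1 + 3*exp(-2*I*pi/5) + exp(-4*I*pi/5) + exp(4*I*pi/5) + 3*exp(2*I*pi/5)) + (1 + 3*exp(-4*I*pi/5) + exp(-2*I*pi/5) + exp(2*I*pi/5) + 3*exp(4*I*pi/5)) + (1 + 3*exp(-4*I*pi/5) + exp(-2*I*pi/5) + exp(2*I*pi/5) + 3*exp(4*I*pi/5)) + (1 + 3*exp(-2*I*pi/5) + exp(-4*I*pi/5) + exp(4*I*pi/5) + 3*exp(2*I*pi/5))] = 5/5 = 1
  <chi_rho, chi_3> = (1/5)[1*(9)*conj(1) + 1*(1 + 3*exp(-4*I*pi/5) + exp(-2*I*pi/5) + exp(4*I*pi/5) + 3*exp(2*I*pi/5))*conj(exp(-4*I*pi/5)) + 1*(1 + exp(-2*I*pi/5) + exp(-4*I*pi/5) + 3*exp(4*I*pi/5) + 3*exp(2*I*pi/5))*conj(exp(2*I*pi/5)) + 1*(1 + 3*exp(-2*I*pi/5) + 3*exp(-4*I*pi/5) + exp(4*I*pi/5) + exp(2*I*pi/5))*conj(exp(-2*I*pi/5)) + 1*(1 + 3*exp(-2*I*pi/5) + exp(-4*I*pi/5) + exp(2*I*pi/5) + 3*exp(4*I*pi/5))*conj(exp(4*I*pi/5))]
      = (1/5)[(9) + (3 + 3*exp(-4*I*pi/5) + exp(-2*I*pi/5) + exp(4*I*pi/5) + exp(2*I*pi/5)) + (3 + exp(-2*I*pi/5) + exp(-4*I*pi/5) + exp(4*I*pi/5) + 3*exp(2*I*pi/5)) + (3 + 3*exp(-2*I*pi/5) + exp(-4*I*pi/5) + exp(4*I*pi/5) + exp(2*I*pi/5)) + (3 + exp(-2*I*pi/5) + exp(-4*I*pi/5) + exp(2*I*pi/5) + 3*exp(4*I*pi/5))] = 15/5 = 3
  <chi_rho, chi_4> = (1/5)[1*(9)*conj(1) + 1*(1 + 3*exp(-4*I*pi/5) + exp(-2*I*pi/5) + exp(4*I*pi/5) + 3*exp(2*I*pi/5))*conj(exp(-2*I*pi/5)) + 1*(1 + exp(-2*I*pi/5) + exp(-4*I*pi/5) + 3*exp(4*I*pi/5) + 3*exp(2*I*pi/5))*conj(exp(-4*I*pi/5)) + 1*(1 + 3*exp(-2*I*pi/5) + 3*exp(-4*I*pi/5) + exp(4*I*pi/5) + exp(2*I*pi/5))*conj(exp(4*I*pi/5)) + 1*(1 + 3*exp(-2*I*pi/5) + exp(-4*I*pi/5) + exp(2*I*pi/5) + 3*exp(4*I*pi/5))*conj(exp(2*I*pi/5))]
      = (1/5)[(9) + (1 + 3*exp(-2*I*pi/5) + exp(-4*I*pi/5) + exp(2*I*pi/5) + 3*exp(4*I*pi/5)) + (1 + 3*exp(-2*I*pi/5) + 3*exp(-4*I*pi/5) + exp(4*I*pi/5) + exp(2*I*pi/5)) + (1 + exp(-2*I*pi/5) + exp(-4*I*pi/5) + 3*exp(4*I*pi/5) + 3*exp(2*I*pi/5)) + (1 + 3*exp(-4*I*pi/5) + exp(-2*I*pi/5) + exp(4*I*pi/5) + 3*exp(2*I*pi/5))] = 5/5 = 1
(Exp terms are combined using exp(i*s)*conj(exp(i*t)) = exp(i*(s-t)), and sums of them are collapsed using the identity that for every m > 1 the m distinct m-th roots of unity sum to 0, e.g. 1 + exp(2*I*pi/3) + exp(-2*I*pi/3) = 0.)
Dimension check: dim(rho) = sum (mult * dim) = 1*1 + 3*1 + 1*1 + 3*1 + 1*1 = 9 = chi_rho(e) = 9.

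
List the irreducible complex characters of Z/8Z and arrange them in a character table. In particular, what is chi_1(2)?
Character table of Z/8Z (irreps indexed chi_0,...,chi_7 with chi_k(m) = zeta_8^(k*m), zeta_8 = exp(2*pi*i/8)):
  irrep \ class  {0} (size 1)  {1} (size 1)    {2} (size 1)  {3} (size 1)    {4} (size 1)  {5} (size 1)    {6} (size 1)  {7} (size 1)  
  chi_0          1             1               1             1               1             1               1             1             
  chi_1          1             exp(I*pi/4)     I             exp(3*I*pi/4)   -1            exp(-3*I*pi/4)  -I            exp(-I*pi/4)  
  chi_2          1             I               -1            -I              1             I               -1            -I            
  chi_3          1             exp(3*I*pi/4)   -I            exp(I*pi/4)     -1            exp(-I*pi/4)    I             exp(-3*I*pi/4)
  chi_4          1             -1              1             -1              1             -1              1             -1            
  chi_5          1             exp(-3*I*pi/4)  I             exp(-I*pi/4)    -1            exp(I*pi/4)     -I            exp(3*I*pi/4) 
  chi_6          1             -I              -1            I               1             -I              -1            I             
  chi_7          1             exp(-I*pi/4)    -I            exp(-3*I*pi/4)  -1            exp(3*I*pi/4)   I             exp(I*pi/4)   

Spot check: chi_1(2) = zeta_8^(1*2) = zeta_8^2 = I.

Working: Z/8Z is abelian, so all 8 irreducible complex representations are 1-dimensional. They are given by chi_k(m) = zeta_8^(k*m) for k = 0,...,7. Row orthogonality: sum_m chi_k(m) conj(chi_l(m)) = 8 * [k = l].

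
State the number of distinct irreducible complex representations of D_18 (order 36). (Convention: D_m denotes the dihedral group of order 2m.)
12

Proof sketch: The number of irreducible complex representations of a finite group equals its number of conjugacy classes. D_18 has 12 conjugacy classes (n/2 + 3 for n even), so D_18 (order 36) has exactly 12 irreducible complex representations.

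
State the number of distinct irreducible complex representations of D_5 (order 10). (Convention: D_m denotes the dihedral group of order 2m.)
4

Proof sketch: The number of irreducible complex representations of a finite group equals its number of conjugacy classes. D_5 has 4 conjugacy classes ((n+3)/2 for n odd), so D_5 (order 10) has exactly 4 irreducible complex representations.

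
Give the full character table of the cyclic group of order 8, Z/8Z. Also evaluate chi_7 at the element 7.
Character table of Z/8Z (irreps indexed chi_0,...,chi_7 with chi_k(m) = zeta_8^(k*m), zeta_8 = exp(2*pi*i/8)):
  irrep \ class  {0} (size 1)  {1} (size 1)    {2} (size 1)  {3} (size 1)    {4} (size 1)  {5} (size 1)    {6} (size 1)  {7} (size 1)  
  chi_0          1             1               1             1               1             1               1             1             
  chi_1          1             exp(I*pi/4)     I             exp(3*I*pi/4)   -1            exp(-3*I*pi/4)  -I            exp(-I*pi/4)  
  chi_2          1             I               -1            -I              1             I               -1            -I            
  chi_3          1             exp(3*I*pi/4)   -I            exp(I*pi/4)     -1            exp(-I*pi/4)    I             exp(-3*I*pi/4)
  chi_4          1             -1              1             -1              1             -1              1             -1            
  chi_5          1             exp(-3*I*pi/4)  I             exp(-I*pi/4)    -1            exp(I*pi/4)     -I            exp(3*I*pi/4) 
  chi_6          1             -I              -1            I               1             -I              -1            I             
  chi_7          1             exp(-I*pi/4)    -I            exp(-3*I*pi/4)  -1            exp(3*I*pi/4)   I             exp(I*pi/4)   

Spot check: chi_7(7) = zeta_8^(7*7) = zeta_8^49 = exp(I*pi/4).

Working: Z/8Z is abelian, so all 8 irreducible complex representations are 1-dimensional. They are given by chi_k(m) = zeta_8^(k*m) for k = 0,...,7. Row orthogonality: sum_m chi_k(m) conj(chi_l(m)) = 8 * [k = l].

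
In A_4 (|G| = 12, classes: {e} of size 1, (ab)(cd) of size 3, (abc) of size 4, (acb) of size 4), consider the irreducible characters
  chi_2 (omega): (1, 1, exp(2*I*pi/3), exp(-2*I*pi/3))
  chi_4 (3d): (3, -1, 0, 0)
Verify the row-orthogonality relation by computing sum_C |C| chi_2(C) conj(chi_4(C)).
Sum = 0; so <chi_2, chi_4> = 0 (distinct irreducibles are orthogonal).

Derivation: Compute term by term over conjugacy classes (|C| * chi_2(C) * conj(chi_4(C))):
  1*(1)*conj(3) + 3*(1)*conj(-1) + 4*(exp(2*I*pi/3))*conj(0) + 4*(exp(-2*I*pi/3))*conj(0)
  = (3) + (-3) + (0) + (0)
  = 0.
(Exp terms are combined using exp(i*s)*conj(exp(i*t)) = exp(i*(s-t)), and sums of them are collapsed using the identity that for every m > 1 the m distinct m-th roots of unity sum to 0, e.g. 1 + exp(2*I*pi/3) + exp(-2*I*pi/3) = 0.)
Dividing by |G| = 12 gives 0/12 = 0, matching the row-orthogonality relation <chi_2, chi_4> = [chi_2 = chi_4].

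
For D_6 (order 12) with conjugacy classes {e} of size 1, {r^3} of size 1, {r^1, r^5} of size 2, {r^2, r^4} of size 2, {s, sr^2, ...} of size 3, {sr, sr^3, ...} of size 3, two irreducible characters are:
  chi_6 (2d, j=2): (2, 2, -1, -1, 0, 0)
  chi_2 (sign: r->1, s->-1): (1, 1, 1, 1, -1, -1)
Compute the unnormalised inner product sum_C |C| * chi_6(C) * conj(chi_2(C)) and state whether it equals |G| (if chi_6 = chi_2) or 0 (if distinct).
Sum = 0; so <chi_6, chi_2> = 0 (distinct irreducibles are orthogonal).

Reasoning: Compute term by term over conjugacy classes (|C| * chi_6(C) * conj(chi_2(C))):
  1*(2)*conj(1) + 1*(2)*conj(1) + 2*(-1)*conj(1) + 2*(-1)*conj(1) + 3*(0)*conj(-1) + 3*(0)*conj(-1)
  = (2) + (2) + (-2) + (-2) + (0) + (0)
  = 0.
Dividing by |G| = 12 gives 0/12 = 0, matching the row-orthogonality relation <chi_6, chi_2> = [chi_6 = chi_2].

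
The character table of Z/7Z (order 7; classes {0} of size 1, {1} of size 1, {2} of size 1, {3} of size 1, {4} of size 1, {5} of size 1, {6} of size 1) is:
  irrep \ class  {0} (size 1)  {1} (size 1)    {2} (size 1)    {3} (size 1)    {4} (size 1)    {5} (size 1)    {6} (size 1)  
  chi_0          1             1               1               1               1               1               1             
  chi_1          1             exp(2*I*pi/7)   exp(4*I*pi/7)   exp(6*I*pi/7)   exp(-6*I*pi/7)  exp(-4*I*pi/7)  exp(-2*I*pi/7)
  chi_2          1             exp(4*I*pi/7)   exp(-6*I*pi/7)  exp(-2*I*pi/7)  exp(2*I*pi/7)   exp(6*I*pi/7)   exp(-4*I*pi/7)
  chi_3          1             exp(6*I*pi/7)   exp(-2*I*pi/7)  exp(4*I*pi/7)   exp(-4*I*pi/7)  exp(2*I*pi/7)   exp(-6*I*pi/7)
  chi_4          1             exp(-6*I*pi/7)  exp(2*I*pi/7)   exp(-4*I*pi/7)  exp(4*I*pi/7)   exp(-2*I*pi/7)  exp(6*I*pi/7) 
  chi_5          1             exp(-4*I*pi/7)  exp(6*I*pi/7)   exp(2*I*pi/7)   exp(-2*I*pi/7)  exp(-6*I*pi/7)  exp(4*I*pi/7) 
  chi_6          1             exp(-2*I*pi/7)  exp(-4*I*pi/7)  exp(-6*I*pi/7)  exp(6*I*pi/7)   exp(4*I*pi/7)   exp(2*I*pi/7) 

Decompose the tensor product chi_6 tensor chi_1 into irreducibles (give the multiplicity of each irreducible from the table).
chi_6 tensor chi_1 = chi_0 (all other irreducibles have multiplicity 0).

Solution. The character of a tensor product is the pointwise product (chi_6 * chi_1)(C) = chi_6(C) * chi_1(C):
  {0}: (1)*(1), {1}: (exp(-2*I*pi/7))*(exp(2*I*pi/7)), {2}: (exp(-4*I*pi/7))*(exp(4*I*pi/7)), {3}: (exp(-6*I*pi/7))*(exp(6*I*pi/7)), {4}: (exp(6*I*pi/7))*(exp(-6*I*pi/7)), {5}: (exp(4*I*pi/7))*(exp(-4*I*pi/7)), {6}: (exp(2*I*pi/7))*(exp(-2*I*pi/7))
so (chi_6 * chi_1) takes values
  {0} -> 1, {1} -> 1, {2} -> 1, {3} -> 1, {4} -> 1, {5} -> 1, {6} -> 1.
Now take the inner product of this character with each irreducible chi from the table, <chi_6*chi_1, chi> = (1/7) sum_C |C| (chi_6*chi_1)(C) conj(chi(C)):
  <chi_6*chi_1, chi_0> = (1/7)[1*(1)*conj(1) + 1*(1)*conj(1) + 1*(1)*conj(1) + 1*(1)*conj(1) + 1*(1)*conj(1) + 1*(1)*conj(1) + 1*(1)*conj(1)]
      = (1/7)[(1) + (1) + (1) + (1) + (1) + (1) + (1)] = 7/7 = 1
  <chi_6*chi_1, chi_1> = (1/7)[1*(1)*conj(1) + 1*(1)*conj(exp(2*I*pi/7)) + 1*(1)*conj(exp(4*I*pi/7)) + 1*(1)*conj(exp(6*I*pi/7)) + 1*(1)*conj(exp(-6*I*pi/7)) + 1*(1)*conj(exp(-4*I*pi/7)) + 1*(1)*conj(exp(-2*I*pi/7))]
      = (1/7)[(1) + (exp(-2*I*pi/7)) + (exp(-4*I*pi/7)) + (exp(-6*I*pi/7)) + (exp(6*I*pi/7)) + (exp(4*I*pi/7)) + (exp(2*I*pi/7))] = 0/7 = 0
  <chi_6*chi_1, chi_2> = (1/7)[1*(1)*conj(1) + 1*(1)*conj(exp(4*I*pi/7)) + 1*(1)*conj(exp(-6*I*pi/7)) + 1*(1)*conj(exp(-2*I*pi/7)) + 1*(1)*conj(exp(2*I*pi/7)) + 1*(1)*conj(exp(6*I*pi/7)) + 1*(1)*conj(exp(-4*I*pi/7))]
      = (1/7)[(1) + (exp(-4*I*pi/7)) + (exp(6*I*pi/7)) + (exp(2*I*pi/7)) + (exp(-2*I*pi/7)) + (exp(-6*I*pi/7)) + (exp(4*I*pi/7))] = 0/7 = 0
  <chi_6*chi_1, chi_3> = (1/7)[1*(1)*conj(1) + 1*(1)*conj(exp(6*I*pi/7)) + 1*(1)*conj(exp(-2*I*pi/7)) + 1*(1)*conj(exp(4*I*pi/7)) + 1*(1)*conj(exp(-4*I*pi/7)) + 1*(1)*conj(exp(2*I*pi/7)) + 1*(1)*conj(exp(-6*I*pi/7))]
      = (1/7)[(1) + (exp(-6*I*pi/7)) + (exp(2*I*pi/7)) + (exp(-4*I*pi/7)) + (exp(4*I*pi/7)) + (exp(-2*I*pi/7)) + (exp(6*I*pi/7))] = 0/7 = 0
  <chi_6*chi_1, chi_4> = (1/7)[1*(1)*conj(1) + 1*(1)*conj(exp(-6*I*pi/7)) + 1*(1)*conj(exp(2*I*pi/7)) + 1*(1)*conj(exp(-4*I*pi/7)) + 1*(1)*conj(exp(4*I*pi/7)) + 1*(1)*conj(exp(-2*I*pi/7)) + 1*(1)*conj(exp(6*I*pi/7))]
      = (1/7)[(1) + (exp(6*I*pi/7)) + (exp(-2*I*pi/7)) + (exp(4*I*pi/7)) + (exp(-4*I*pi/7)) + (exp(2*I*pi/7)) + (exp(-6*I*pi/7))] = 0/7 = 0
  <chi_6*chi_1, chi_5> = (1/7)[1*(1)*conj(1) + 1*(1)*conj(exp(-4*I*pi/7)) + 1*(1)*conj(exp(6*I*pi/7)) + 1*(1)*conj(exp(2*I*pi/7)) + 1*(1)*conj(exp(-2*I*pi/7)) + 1*(1)*conj(exp(-6*I*pi/7)) + 1*(1)*conj(exp(4*I*pi/7))]
      = (1/7)[(1) + (exp(4*I*pi/7)) + (exp(-6*I*pi/7)) + (exp(-2*I*pi/7)) + (exp(2*I*pi/7)) + (exp(6*I*pi/7)) + (exp(-4*I*pi/7))] = 0/7 = 0
  <chi_6*chi_1, chi_6> = (1/7)[1*(1)*conj(1) + 1*(1)*conj(exp(-2*I*pi/7)) + 1*(1)*conj(exp(-4*I*pi/7)) + 1*(1)*conj(exp(-6*I*pi/7)) + 1*(1)*conj(exp(6*I*pi/7)) + 1*(1)*conj(exp(4*I*pi/7)) + 1*(1)*conj(exp(2*I*pi/7))]
      = (1/7)[(1) + (exp(2*I*pi/7)) + (exp(4*I*pi/7)) + (exp(6*I*pi/7)) + (exp(-6*I*pi/7)) + (exp(-4*I*pi/7)) + (exp(-2*I*pi/7))] = 0/7 = 0
(Exp terms are combined using exp(i*s)*conj(exp(i*t)) = exp(i*(s-t)), and sums of them are collapsed using the identity that for every m > 1 the m distinct m-th roots of unity sum to 0, e.g. 1 + exp(2*I*pi/3) + exp(-2*I*pi/3) = 0.)
Hence the multiplicities are chi_0: 1. Dimension check: dim(chi_6)*dim(chi_1) = 1*1 = 1 and sum (mult * dim) = 1*1 = 1.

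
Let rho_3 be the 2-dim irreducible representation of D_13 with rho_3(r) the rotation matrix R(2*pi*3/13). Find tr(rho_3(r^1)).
chi_{rho_3}(r^1) = 2*cos(2*pi*3*1/13) = 2*cos(6*pi/13)

Derivation: rho_3(r^1) is rotation by angle 2*pi*3*1/13, whose trace is 2*cos(2*pi*3*1/13) = 2*cos(6*pi/13).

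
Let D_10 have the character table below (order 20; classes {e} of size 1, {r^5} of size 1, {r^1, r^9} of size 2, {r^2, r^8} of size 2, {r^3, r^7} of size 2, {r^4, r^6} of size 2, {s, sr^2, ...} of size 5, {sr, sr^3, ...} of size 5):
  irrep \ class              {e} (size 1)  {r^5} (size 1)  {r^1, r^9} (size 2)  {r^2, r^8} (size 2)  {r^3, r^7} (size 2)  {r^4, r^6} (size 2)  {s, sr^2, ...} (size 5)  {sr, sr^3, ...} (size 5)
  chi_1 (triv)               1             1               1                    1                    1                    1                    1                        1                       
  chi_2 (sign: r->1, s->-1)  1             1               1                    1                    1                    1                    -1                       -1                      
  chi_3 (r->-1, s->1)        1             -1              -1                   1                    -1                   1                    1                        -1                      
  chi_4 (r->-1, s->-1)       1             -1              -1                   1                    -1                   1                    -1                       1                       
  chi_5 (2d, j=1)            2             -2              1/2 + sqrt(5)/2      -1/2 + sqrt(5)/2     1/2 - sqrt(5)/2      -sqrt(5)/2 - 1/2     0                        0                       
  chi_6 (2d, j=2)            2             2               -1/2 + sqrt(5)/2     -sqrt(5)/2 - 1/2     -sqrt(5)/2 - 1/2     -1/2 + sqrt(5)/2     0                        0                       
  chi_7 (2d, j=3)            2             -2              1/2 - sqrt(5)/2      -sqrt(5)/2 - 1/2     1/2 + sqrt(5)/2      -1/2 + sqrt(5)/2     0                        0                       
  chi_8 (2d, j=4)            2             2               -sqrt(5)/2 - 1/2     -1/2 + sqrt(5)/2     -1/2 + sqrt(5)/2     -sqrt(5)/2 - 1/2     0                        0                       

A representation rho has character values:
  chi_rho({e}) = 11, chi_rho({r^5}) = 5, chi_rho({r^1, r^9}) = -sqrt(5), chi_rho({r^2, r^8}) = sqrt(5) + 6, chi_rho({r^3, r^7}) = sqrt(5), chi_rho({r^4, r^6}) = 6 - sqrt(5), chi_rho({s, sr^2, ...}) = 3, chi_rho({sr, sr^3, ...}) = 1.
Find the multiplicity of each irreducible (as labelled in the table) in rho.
Multiplicities: chi_1: 3, chi_2: 1, chi_3: 2, chi_4: 1, chi_5: 0, chi_6: 0, chi_7: 0, chi_8: 2.

Justification: Use <chi_rho, chi> = (1/|G|) sum_C |C| * chi_rho(C) * conj(chi(C)) with |G| = 20 for each irreducible chi in the table:
  <chi_rho, chi_1> = (1/20)[1*(11)*conj(1) + 1*(5)*conj(1) + 2*(-sqrt(5))*conj(1) + 2*(sqrt(5) + 6)*conj(1) + 2*(sqrt(5))*conj(1) + 2*(6 - sqrt(5))*conj(1) + 5*(3)*conj(1) + 5*(1)*conj(1)]
      = (1/20)[(11) + (5) + (-2*sqrt(5)) + (2*sqrt(5) + 12) + (2*sqrt(5)) + (12 - 2*sqrt(5)) + (15) + (5)] = 60/20 = 3
  <chi_rho, chi_2> = (1/20)[1*(11)*conj(1) + 1*(5)*conj(1) + 2*(-sqrt(5))*conj(1) + 2*(sqrt(5) + 6)*conj(1) + 2*(sqrt(5))*conj(1) + 2*(6 - sqrt(5))*conj(1) + 5*(3)*conj(-1) + 5*(1)*conj(-1)]
      = (1/20)[(11) + (5) + (-2*sqrt(5)) + (2*sqrt(5) + 12) + (2*sqrt(5)) + (12 - 2*sqrt(5)) + (-15) + (-5)] = 20/20 = 1
  <chi_rho, chi_3> = (1/20)[1*(11)*conj(1) + 1*(5)*conj(-1) + 2*(-sqrt(5))*conj(-1) + 2*(sqrt(5) + 6)*conj(1) + 2*(sqrt(5))*conj(-1) + 2*(6 - sqrt(5))*conj(1) + 5*(3)*conj(1) + 5*(1)*conj(-1)]
      = (1/20)[(11) + (-5) + (2*sqrt(5)) + (2*sqrt(5) + 12) + (-2*sqrt(5)) + (12 - 2*sqrt(5)) + (15) + (-5)] = 40/20 = 2
  <chi_rho, chi_4> = (1/20)[1*(11)*conj(1) + 1*(5)*conj(-1) + 2*(-sqrt(5))*conj(-1) + 2*(sqrt(5) + 6)*conj(1) + 2*(sqrt(5))*conj(-1) + 2*(6 - sqrt(5))*conj(1) + 5*(3)*conj(-1) + 5*(1)*conj(1)]
      = (1/20)[(11) + (-5) + (2*sqrt(5)) + (2*sqrt(5) + 12) + (-2*sqrt(5)) + (12 - 2*sqrt(5)) + (-15) + (5)] = 20/20 = 1
  <chi_rho, chi_5> = (1/20)[1*(11)*conj(2) + 1*(5)*conj(-2) + 2*(-sqrt(5))*conj(1/2 + sqrt(5)/2) + 2*(sqrt(5) + 6)*conj(-1/2 + sqrt(5)/2) + 2*(sqrt(5))*conj(1/2 - sqrt(5)/2) + 2*(6 - sqrt(5))*conj(-sqrt(5)/2 - 1/2) + 5*(3)*conj(0) + 5*(1)*conj(0)]
      = (1/20)[(22) + (-10) + (-5 - sqrt(5)) + (-1 + 5*sqrt(5)) + (-5 + sqrt(5)) + (-5*sqrt(5) - 1) + (0) + (0)] = 0/20 = 0
  <chi_rho, chi_6> = (1/20)[1*(11)*conj(2) + 1*(5)*conj(2) + 2*(-sqrt(5))*conj(-1/2 + sqrt(5)/2) + 2*(sqrt(5) + 6)*conj(-sqrt(5)/2 - 1/2) + 2*(sqrt(5))*conj(-sqrt(5)/2 - 1/2) + 2*(6 - sqrt(5))*conj(-1/2 + sqrt(5)/2) + 5*(3)*conj(0) + 5*(1)*conj(0)]
      = (1/20)[(22) + (10) + (-5 + sqrt(5)) + (-7*sqrt(5) - 11) + (-5 - sqrt(5)) + (-11 + 7*sqrt(5)) + (0) + (0)] = 0/20 = 0
  <chi_rho, chi_7> = (1/20)[1*(11)*conj(2) + 1*(5)*conj(-2) + 2*(-sqrt(5))*conj(1/2 - sqrt(5)/2) + 2*(sqrt(5) + 6)*conj(-sqrt(5)/2 - 1/2) + 2*(sqrt(5))*conj(1/2 + sqrt(5)/2) + 2*(6 - sqrt(5))*conj(-1/2 + sqrt(5)/2) + 5*(3)*conj(0) + 5*(1)*conj(0)]
      = (1/20)[(22) + (-10) + (5 - sqrt(5)) + (-7*sqrt(5) - 11) + (sqrt(5) + 5) + (-11 + 7*sqrt(5)) + (0) + (0)] = 0/20 = 0
  <chi_rho, chi_8> = (1/20)[1*(11)*conj(2) + 1*(5)*conj(2) + 2*(-sqrt(5))*conj(-sqrt(5)/2 - 1/2) + 2*(sqrt(5) + 6)*conj(-1/2 + sqrt(5)/2) + 2*(sqrt(5))*conj(-1/2 + sqrt(5)/2) + 2*(6 - sqrt(5))*conj(-sqrt(5)/2 - 1/2) + 5*(3)*conj(0) + 5*(1)*conj(0)]
      = (1/20)[(22) + (10) + (sqrt(5) + 5) + (-1 + 5*sqrt(5)) + (5 - sqrt(5)) + (-5*sqrt(5) - 1) + (0) + (0)] = 40/20 = 2
Dimension check: dim(rho) = sum (mult * dim) = 3*1 + 1*1 + 2*1 + 1*1 + 0*2 + 0*2 + 0*2 + 2*2 = 11 = chi_rho(e) = 11.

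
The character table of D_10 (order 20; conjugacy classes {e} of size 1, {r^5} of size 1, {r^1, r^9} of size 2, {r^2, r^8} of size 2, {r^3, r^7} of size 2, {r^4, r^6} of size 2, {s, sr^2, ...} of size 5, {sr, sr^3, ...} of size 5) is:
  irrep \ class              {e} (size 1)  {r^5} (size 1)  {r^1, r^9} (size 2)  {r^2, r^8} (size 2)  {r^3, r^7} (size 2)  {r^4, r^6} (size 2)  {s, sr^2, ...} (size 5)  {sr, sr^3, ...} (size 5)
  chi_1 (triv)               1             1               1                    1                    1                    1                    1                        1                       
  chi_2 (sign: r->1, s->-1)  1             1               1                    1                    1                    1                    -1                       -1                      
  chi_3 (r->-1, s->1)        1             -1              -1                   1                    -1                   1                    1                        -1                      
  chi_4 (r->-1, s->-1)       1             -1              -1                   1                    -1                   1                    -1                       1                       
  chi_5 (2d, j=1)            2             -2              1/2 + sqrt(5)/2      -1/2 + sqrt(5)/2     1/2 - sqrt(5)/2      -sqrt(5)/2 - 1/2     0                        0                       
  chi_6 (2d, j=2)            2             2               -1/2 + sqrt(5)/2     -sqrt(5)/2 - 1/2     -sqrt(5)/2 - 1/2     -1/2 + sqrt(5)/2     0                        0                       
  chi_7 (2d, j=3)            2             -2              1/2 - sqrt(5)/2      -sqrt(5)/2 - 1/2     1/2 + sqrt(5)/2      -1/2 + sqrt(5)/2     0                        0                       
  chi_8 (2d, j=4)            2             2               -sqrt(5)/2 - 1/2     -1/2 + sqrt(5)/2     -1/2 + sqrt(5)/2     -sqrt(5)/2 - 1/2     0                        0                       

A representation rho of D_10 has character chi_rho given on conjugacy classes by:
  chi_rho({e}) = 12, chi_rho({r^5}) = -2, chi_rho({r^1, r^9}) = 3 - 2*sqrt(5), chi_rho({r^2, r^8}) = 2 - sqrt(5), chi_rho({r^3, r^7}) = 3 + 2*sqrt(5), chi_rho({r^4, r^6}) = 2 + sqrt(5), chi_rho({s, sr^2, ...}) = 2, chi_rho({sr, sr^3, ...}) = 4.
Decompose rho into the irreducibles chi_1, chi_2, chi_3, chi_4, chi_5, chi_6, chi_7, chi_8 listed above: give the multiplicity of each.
Multiplicities: chi_1: 3, chi_2: 0, chi_3: 0, chi_4: 1, chi_5: 0, chi_6: 0, chi_7: 3, chi_8: 1.

Solution. Use <chi_rho, chi> = (1/|G|) sum_C |C| * chi_rho(C) * conj(chi(C)) with |G| = 20 for each irreducible chi in the table:
  <chi_rho, chi_1> = (1/20)[1*(12)*conj(1) + 1*(-2)*conj(1) + 2*(3 - 2*sqrt(5))*conj(1) + 2*(2 - sqrt(5))*conj(1) + 2*(3 + 2*sqrt(5))*conj(1) + 2*(2 + sqrt(5))*conj(1) + 5*(2)*conj(1) + 5*(4)*conj(1)]
      = (1/20)[(12) + (-2) + (6 - 4*sqrt(5)) + (4 - 2*sqrt(5)) + (6 + 4*sqrt(5)) + (4 + 2*sqrt(5)) + (10) + (20)] = 60/20 = 3
  <chi_rho, chi_2> = (1/20)[1*(12)*conj(1) + 1*(-2)*conj(1) + 2*(3 - 2*sqrt(5))*conj(1) + 2*(2 - sqrt(5))*conj(1) + 2*(3 + 2*sqrt(5))*conj(1) + 2*(2 + sqrt(5))*conj(1) + 5*(2)*conj(-1) + 5*(4)*conj(-1)]
      = (1/20)[(12) + (-2) + (6 - 4*sqrt(5)) + (4 - 2*sqrt(5)) + (6 + 4*sqrt(5)) + (4 + 2*sqrt(5)) + (-10) + (-20)] = 0/20 = 0
  <chi_rho, chi_3> = (1/20)[1*(12)*conj(1) + 1*(-2)*conj(-1) + 2*(3 - 2*sqrt(5))*conj(-1) + 2*(2 - sqrt(5))*conj(1) + 2*(3 + 2*sqrt(5))*conj(-1) + 2*(2 + sqrt(5))*conj(1) + 5*(2)*conj(1) + 5*(4)*conj(-1)]
      = (1/20)[(12) + (2) + (-6 + 4*sqrt(5)) + (4 - 2*sqrt(5)) + (-4*sqrt(5) - 6) + (4 + 2*sqrt(5)) + (10) + (-20)] = 0/20 = 0
  <chi_rho, chi_4> = (1/20)[1*(12)*conj(1) + 1*(-2)*conj(-1) + 2*(3 - 2*sqrt(5))*conj(-1) + 2*(2 - sqrt(5))*conj(1) + 2*(3 + 2*sqrt(5))*conj(-1) + 2*(2 + sqrt(5))*conj(1) + 5*(2)*conj(-1) + 5*(4)*conj(1)]
      = (1/20)[(12) + (2) + (-6 + 4*sqrt(5)) + (4 - 2*sqrt(5)) + (-4*sqrt(5) - 6) + (4 + 2*sqrt(5)) + (-10) + (20)] = 20/20 = 1
  <chi_rho, chi_5> = (1/20)[1*(12)*conj(2) + 1*(-2)*conj(-2) + 2*(3 - 2*sqrt(5))*conj(1/2 + sqrt(5)/2) + 2*(2 - sqrt(5))*conj(-1/2 + sqrt(5)/2) + 2*(3 + 2*sqrt(5))*conj(1/2 - sqrt(5)/2) + 2*(2 + sqrt(5))*conj(-sqrt(5)/2 - 1/2) + 5*(2)*conj(0) + 5*(4)*conj(0)]
      = (1/20)[(24) + (4) + (-7 + sqrt(5)) + (-7 + 3*sqrt(5)) + (-7 - sqrt(5)) + (-7 - 3*sqrt(5)) + (0) + (0)] = 0/20 = 0
  <chi_rho, chi_6> = (1/20)[1*(12)*conj(2) + 1*(-2)*conj(2) + 2*(3 - 2*sqrt(5))*conj(-1/2 + sqrt(5)/2) + 2*(2 - sqrt(5))*conj(-sqrt(5)/2 - 1/2) + 2*(3 + 2*sqrt(5))*conj(-sqrt(5)/2 - 1/2) + 2*(2 + sqrt(5))*conj(-1/2 + sqrt(5)/2) + 5*(2)*conj(0) + 5*(4)*conj(0)]
      = (1/20)[(24) + (-4) + (-13 + 5*sqrt(5)) + (3 - sqrt(5)) + (-13 - 5*sqrt(5)) + (sqrt(5) + 3) + (0) + (0)] = 0/20 = 0
  <chi_rho, chi_7> = (1/20)[1*(12)*conj(2) + 1*(-2)*conj(-2) + 2*(3 - 2*sqrt(5))*conj(1/2 - sqrt(5)/2) + 2*(2 - sqrt(5))*conj(-sqrt(5)/2 - 1/2) + 2*(3 + 2*sqrt(5))*conj(1/2 + sqrt(5)/2) + 2*(2 + sqrt(5))*conj(-1/2 + sqrt(5)/2) + 5*(2)*conj(0) + 5*(4)*conj(0)]
      = (1/20)[(24) + (4) + (13 - 5*sqrt(5)) + (3 - sqrt(5)) + (5*sqrt(5) + 13) + (sqrt(5) + 3) + (0) + (0)] = 60/20 = 3
  <chi_rho, chi_8> = (1/20)[1*(12)*conj(2) + 1*(-2)*conj(2) + 2*(3 - 2*sqrt(5))*conj(-sqrt(5)/2 - 1/2) + 2*(2 - sqrt(5))*conj(-1/2 + sqrt(5)/2) + 2*(3 + 2*sqrt(5))*conj(-1/2 + sqrt(5)/2) + 2*(2 + sqrt(5))*conj(-sqrt(5)/2 - 1/2) + 5*(2)*conj(0) + 5*(4)*conj(0)]
      = (1/20)[(24) + (-4) + (7 - sqrt(5)) + (-7 + 3*sqrt(5)) + (sqrt(5) + 7) + (-7 - 3*sqrt(5)) + (0) + (0)] = 20/20 = 1
Dimension check: dim(rho) = sum (mult * dim) = 3*1 + 0*1 + 0*1 + 1*1 + 0*2 + 0*2 + 3*2 + 1*2 = 12 = chi_rho(e) = 12.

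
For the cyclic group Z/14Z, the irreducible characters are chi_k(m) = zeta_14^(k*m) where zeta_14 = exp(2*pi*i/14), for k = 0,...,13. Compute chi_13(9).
chi_13(9) = zeta_14^117 = exp(5*I*pi/7)

Solution. chi_13(9) = zeta_14^(13*9) = zeta_14^117. Since zeta_14^14 = 1, this equals zeta_14^5 = exp(2*pi*i*5/14) = exp(5*I*pi/7).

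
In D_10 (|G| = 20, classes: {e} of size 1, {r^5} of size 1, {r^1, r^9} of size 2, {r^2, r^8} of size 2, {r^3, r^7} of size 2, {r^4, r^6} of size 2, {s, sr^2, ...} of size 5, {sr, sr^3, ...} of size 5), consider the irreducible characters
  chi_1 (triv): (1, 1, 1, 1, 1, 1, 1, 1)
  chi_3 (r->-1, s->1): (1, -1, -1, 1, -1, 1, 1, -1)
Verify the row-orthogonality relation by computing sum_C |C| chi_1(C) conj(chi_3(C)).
Sum = 0; so <chi_1, chi_3> = 0 (distinct irreducibles are orthogonal).

Solution. Compute term by term over conjugacy classes (|C| * chi_1(C) * conj(chi_3(C))):
  1*(1)*conj(1) + 1*(1)*conj(-1) + 2*(1)*conj(-1) + 2*(1)*conj(1) + 2*(1)*conj(-1) + 2*(1)*conj(1) + 5*(1)*conj(1) + 5*(1)*conj(-1)
  = (1) + (-1) + (-2) + (2) + (-2) + (2) + (5) + (-5)
  = 0.
Dividing by |G| = 20 gives 0/20 = 0, matching the row-orthogonality relation <chi_1, chi_3> = [chi_1 = chi_3].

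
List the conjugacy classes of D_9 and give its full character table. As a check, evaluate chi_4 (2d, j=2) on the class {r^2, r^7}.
Conjugacy classes: {e} of size 1, {r^1, r^8} of size 2, {r^2, r^7} of size 2, {r^3, r^6} of size 2, {r^4, r^5} of size 2, {s, sr, ..., sr^8} of size 9.
Character table:
  irrep \ class              {e} (size 1)  {r^1, r^8} (size 2)  {r^2, r^7} (size 2)  {r^3, r^6} (size 2)  {r^4, r^5} (size 2)  {s, sr, ..., sr^8} (size 9)
  chi_1 (triv)               1             1                    1                    1                    1                    1                          
  chi_2 (sign: r->1, s->-1)  1             1                    1                    1                    1                    -1                         
  chi_3 (2d, j=1)            2             2*cos(2*pi/9)        2*cos(4*pi/9)        -1                   -2*cos(pi/9)         0                          
  chi_4 (2d, j=2)            2             2*cos(4*pi/9)        -2*cos(pi/9)         -1                   2*cos(2*pi/9)        0                          
  chi_5 (2d, j=3)            2             -1                   -1                   2                    -1                   0                          
  chi_6 (2d, j=4)            2             -2*cos(pi/9)         2*cos(2*pi/9)        -1                   2*cos(4*pi/9)        0                          

Spot check: chi_4 (2d, j=2) on {r^2, r^7} = -2*cos(pi/9).

Derivation: D_9 has order 2*9 = 18 with 6 conjugacy classes, hence 6 irreducibles. Sum of squared dims 1 + 1 + 4 + 4 + 4 + 4 = 18 = |G|. Linear characters come from the abelianisation; the 2-dimensional irreps have character r^k -> 2*cos(2*pi*j*k/9), reflections -> 0.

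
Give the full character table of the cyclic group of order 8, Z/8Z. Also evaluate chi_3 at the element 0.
Character table of Z/8Z (irreps indexed chi_0,...,chi_7 with chi_k(m) = zeta_8^(k*m), zeta_8 = exp(2*pi*i/8)):
  irrep \ class  {0} (size 1)  {1} (size 1)    {2} (size 1)  {3} (size 1)    {4} (size 1)  {5} (size 1)    {6} (size 1)  {7} (size 1)  
  chi_0          1             1               1             1               1             1               1             1             
  chi_1          1             exp(I*pi/4)     I             exp(3*I*pi/4)   -1            exp(-3*I*pi/4)  -I            exp(-I*pi/4)  
  chi_2          1             I               -1            -I              1             I               -1            -I            
  chi_3          1             exp(3*I*pi/4)   -I            exp(I*pi/4)     -1            exp(-I*pi/4)    I             exp(-3*I*pi/4)
  chi_4          1             -1              1             -1              1             -1              1             -1            
  chi_5          1             exp(-3*I*pi/4)  I             exp(-I*pi/4)    -1            exp(I*pi/4)     -I            exp(3*I*pi/4) 
  chi_6          1             -I              -1            I               1             -I              -1            I             
  chi_7          1             exp(-I*pi/4)    -I            exp(-3*I*pi/4)  -1            exp(3*I*pi/4)   I             exp(I*pi/4)   

Spot check: chi_3(0) = zeta_8^(3*0) = zeta_8^0 = 1.

Argument: Z/8Z is abelian, so all 8 irreducible complex representations are 1-dimensional. They are given by chi_k(m) = zeta_8^(k*m) for k = 0,...,7. Row orthogonality: sum_m chi_k(m) conj(chi_l(m)) = 8 * [k = l].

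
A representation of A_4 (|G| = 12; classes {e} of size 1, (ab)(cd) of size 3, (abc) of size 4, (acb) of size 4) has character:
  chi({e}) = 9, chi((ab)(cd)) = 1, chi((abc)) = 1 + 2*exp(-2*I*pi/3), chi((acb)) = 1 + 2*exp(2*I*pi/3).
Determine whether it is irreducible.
Not irreducible (reducible): <chi, chi> = 9 > 1.

Why: <chi, chi> = (1/|G|) sum_C |C| * |chi(C)|^2 = (1/12)[1*|9|^2 + 3*|1|^2 + 4*|1 + 2*exp(-2*I*pi/3)|^2 + 4*|1 + 2*exp(2*I*pi/3)|^2]
  = (1/12)[(81) + (3) + (12) + (12)] = 108/12 = 9.
(Exp terms are combined using exp(i*s)*conj(exp(i*t)) = exp(i*(s-t)), and sums of them are collapsed using the identity that for every m > 1 the m distinct m-th roots of unity sum to 0, e.g. 1 + exp(2*I*pi/3) + exp(-2*I*pi/3) = 0.)
A character is irreducible iff <chi, chi> = 1, so this representation is reducible.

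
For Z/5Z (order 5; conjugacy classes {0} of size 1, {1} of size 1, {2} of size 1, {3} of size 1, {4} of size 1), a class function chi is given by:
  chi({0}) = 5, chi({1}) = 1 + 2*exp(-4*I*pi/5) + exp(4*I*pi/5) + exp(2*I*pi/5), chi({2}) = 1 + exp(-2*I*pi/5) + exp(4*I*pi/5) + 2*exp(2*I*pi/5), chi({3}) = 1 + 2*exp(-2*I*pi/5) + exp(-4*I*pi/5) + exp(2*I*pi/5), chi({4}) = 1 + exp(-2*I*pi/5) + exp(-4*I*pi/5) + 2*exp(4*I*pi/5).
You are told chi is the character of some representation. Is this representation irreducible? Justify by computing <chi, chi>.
Not irreducible (reducible): <chi, chi> = 7 > 1.

Working: <chi, chi> = (1/|G|) sum_C |C| * |chi(C)|^2 = (1/5)[1*|5|^2 + 1*|1 + 2*exp(-4*I*pi/5) + exp(4*I*pi/5) + exp(2*I*pi/5)|^2 + 1*|1 + exp(-2*I*pi/5) + exp(4*I*pi/5) + 2*exp(2*I*pi/5)|^2 + 1*|1 + 2*exp(-2*I*pi/5) + exp(-4*I*pi/5) + exp(2*I*pi/5)|^2 + 1*|1 + exp(-2*I*pi/5) + exp(-4*I*pi/5) + 2*exp(4*I*pi/5)|^2]
  = (1/5)[(25) + (7 + 4*exp(-2*I*pi/5) + 5*exp(-4*I*pi/5) + 5*exp(4*I*pi/5) + 4*exp(2*I*pi/5)) + (7 + 5*exp(-2*I*pi/5) + 4*exp(-4*I*pi/5) + 4*exp(4*I*pi/5) + 5*exp(2*I*pi/5)) + (7 + 5*exp(-2*I*pi/5) + 4*exp(-4*I*pi/5) + 4*exp(4*I*pi/5) + 5*exp(2*I*pi/5)) + (7 + 4*exp(-2*I*pi/5) + 5*exp(-4*I*pi/5) + 5*exp(4*I*pi/5) + 4*exp(2*I*pi/5))] = 35/5 = 7.
(Exp terms are combined using exp(i*s)*conj(exp(i*t)) = exp(i*(s-t)), and sums of them are collapsed using the identity that for every m > 1 the m distinct m-th roots of unity sum to 0, e.g. 1 + exp(2*I*pi/3) + exp(-2*I*pi/3) = 0.)
A character is irreducible iff <chi, chi> = 1, so this representation is reducible.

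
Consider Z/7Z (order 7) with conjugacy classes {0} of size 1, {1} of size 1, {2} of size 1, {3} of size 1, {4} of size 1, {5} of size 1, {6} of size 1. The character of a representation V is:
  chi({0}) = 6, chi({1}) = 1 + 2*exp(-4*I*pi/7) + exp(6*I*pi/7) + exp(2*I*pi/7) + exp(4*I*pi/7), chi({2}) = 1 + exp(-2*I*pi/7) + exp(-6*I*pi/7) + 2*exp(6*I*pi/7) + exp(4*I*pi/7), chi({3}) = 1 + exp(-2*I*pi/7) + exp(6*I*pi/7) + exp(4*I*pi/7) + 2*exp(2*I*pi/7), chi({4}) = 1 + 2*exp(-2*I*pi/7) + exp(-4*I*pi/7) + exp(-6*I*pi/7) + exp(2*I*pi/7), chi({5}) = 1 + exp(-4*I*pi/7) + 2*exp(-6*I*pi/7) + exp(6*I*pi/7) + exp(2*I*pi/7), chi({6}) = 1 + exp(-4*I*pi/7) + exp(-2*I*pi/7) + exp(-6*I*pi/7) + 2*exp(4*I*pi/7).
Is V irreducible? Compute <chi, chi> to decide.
Not irreducible (reducible): <chi, chi> = 8 > 1.

Solution. <chi, chi> = (1/|G|) sum_C |C| * |chi(C)|^2 = (1/7)[1*|6|^2 + 1*|1 + 2*exp(-4*I*pi/7) + exp(6*I*pi/7) + exp(2*I*pi/7) + exp(4*I*pi/7)|^2 + 1*|1 + exp(-2*I*pi/7) + exp(-6*I*pi/7) + 2*exp(6*I*pi/7) + exp(4*I*pi/7)|^2 + 1*|1 + exp(-2*I*pi/7) + exp(6*I*pi/7) + exp(4*I*pi/7) + 2*exp(2*I*pi/7)|^2 + 1*|1 + 2*exp(-2*I*pi/7) + exp(-4*I*pi/7) + exp(-6*I*pi/7) + exp(2*I*pi/7)|^2 + 1*|1 + exp(-4*I*pi/7) + 2*exp(-6*I*pi/7) + exp(6*I*pi/7) + exp(2*I*pi/7)|^2 + 1*|1 + exp(-4*I*pi/7) + exp(-2*I*pi/7) + exp(-6*I*pi/7) + 2*exp(4*I*pi/7)|^2]
  = (1/7)[(36) + (8 + 6*exp(-4*I*pi/7) + 3*exp(-2*I*pi/7) + 5*exp(-6*I*pi/7) + 5*exp(6*I*pi/7) + 3*exp(2*I*pi/7) + 6*exp(4*I*pi/7)) + (8 + 5*exp(-2*I*pi/7) + 3*exp(-4*I*pi/7) + 6*exp(-6*I*pi/7) + 6*exp(6*I*pi/7) + 3*exp(4*I*pi/7) + 5*exp(2*I*pi/7)) + (8 + 5*exp(-4*I*pi/7) + 6*exp(-2*I*pi/7) + 3*exp(-6*I*pi/7) + 3*exp(6*I*pi/7) + 6*exp(2*I*pi/7) + 5*exp(4*I*pi/7)) + (8 + 5*exp(-4*I*pi/7) + 6*exp(-2*I*pi/7) + 3*exp(-6*I*pi/7) + 3*exp(6*I*pi/7) + 6*exp(2*I*pi/7) + 5*exp(4*I*pi/7)) + (8 + 5*exp(-2*I*pi/7) + 3*exp(-4*I*pi/7) + 6*exp(-6*I*pi/7) + 6*exp(6*I*pi/7) + 3*exp(4*I*pi/7) + 5*exp(2*I*pi/7)) + (8 + 6*exp(-4*I*pi/7) + 3*exp(-2*I*pi/7) + 5*exp(-6*I*pi/7) + 5*exp(6*I*pi/7) + 3*exp(2*I*pi/7) + 6*exp(4*I*pi/7))] = 56/7 = 8.
(Exp terms are combined using exp(i*s)*conj(exp(i*t)) = exp(i*(s-t)), and sums of them are collapsed using the identity that for every m > 1 the m distinct m-th roots of unity sum to 0, e.g. 1 + exp(2*I*pi/3) + exp(-2*I*pi/3) = 0.)
A character is irreducible iff <chi, chi> = 1, so this representation is reducible.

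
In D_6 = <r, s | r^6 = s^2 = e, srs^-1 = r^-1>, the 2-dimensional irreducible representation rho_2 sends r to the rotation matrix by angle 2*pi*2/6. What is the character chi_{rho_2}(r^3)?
chi_{rho_2}(r^3) = 2*cos(2*pi*2*3/6) = 2

Explanation: rho_2(r^3) is rotation by angle 2*pi*2*3/6, whose trace is 2*cos(2*pi*2*3/6) = 2.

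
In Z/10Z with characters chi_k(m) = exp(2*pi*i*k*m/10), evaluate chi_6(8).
chi_6(8) = zeta_10^48 = exp(-2*I*pi/5)

Justification: chi_6(8) = zeta_10^(6*8) = zeta_10^48. Since zeta_10^10 = 1, this equals zeta_10^8 = exp(2*pi*i*8/10) = exp(-2*I*pi/5).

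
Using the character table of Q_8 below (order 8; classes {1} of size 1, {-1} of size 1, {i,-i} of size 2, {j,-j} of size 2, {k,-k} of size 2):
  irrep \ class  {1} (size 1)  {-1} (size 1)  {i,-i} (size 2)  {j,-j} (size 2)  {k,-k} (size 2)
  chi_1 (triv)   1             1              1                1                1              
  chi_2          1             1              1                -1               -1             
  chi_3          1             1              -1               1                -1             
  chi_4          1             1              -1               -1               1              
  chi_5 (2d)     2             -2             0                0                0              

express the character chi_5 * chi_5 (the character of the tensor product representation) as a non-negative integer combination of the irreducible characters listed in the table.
chi_5 tensor chi_5 = chi_1 + chi_2 + chi_3 + chi_4 (all other irreducibles have multiplicity 0).

Working: The character of a tensor product is the pointwise product (chi_5 * chi_5)(C) = chi_5(C) * chi_5(C):
  {1}: (2)*(2), {-1}: (-2)*(-2), {i,-i}: (0)*(0), {j,-j}: (0)*(0), {k,-k}: (0)*(0)
so (chi_5 * chi_5) takes values
  {1} -> 4, {-1} -> 4, {i,-i} -> 0, {j,-j} -> 0, {k,-k} -> 0.
Now take the inner product of this character with each irreducible chi from the table, <chi_5*chi_5, chi> = (1/8) sum_C |C| (chi_5*chi_5)(C) conj(chi(C)):
  <chi_5*chi_5, chi_1> = (1/8)[1*(4)*conj(1) + 1*(4)*conj(1) + 2*(0)*conj(1) + 2*(0)*conj(1) + 2*(0)*conj(1)]
      = (1/8)[(4) + (4) + (0) + (0) + (0)] = 8/8 = 1
  <chi_5*chi_5, chi_2> = (1/8)[1*(4)*conj(1) + 1*(4)*conj(1) + 2*(0)*conj(1) + 2*(0)*conj(-1) + 2*(0)*conj(-1)]
      = (1/8)[(4) + (4) + (0) + (0) + (0)] = 8/8 = 1
  <chi_5*chi_5, chi_3> = (1/8)[1*(4)*conj(1) + 1*(4)*conj(1) + 2*(0)*conj(-1) + 2*(0)*conj(1) + 2*(0)*conj(-1)]
      = (1/8)[(4) + (4) + (0) + (0) + (0)] = 8/8 = 1
  <chi_5*chi_5, chi_4> = (1/8)[1*(4)*conj(1) + 1*(4)*conj(1) + 2*(0)*conj(-1) + 2*(0)*conj(-1) + 2*(0)*conj(1)]
      = (1/8)[(4) + (4) + (0) + (0) + (0)] = 8/8 = 1
  <chi_5*chi_5, chi_5> = (1/8)[1*(4)*conj(2) + 1*(4)*conj(-2) + 2*(0)*conj(0) + 2*(0)*conj(0) + 2*(0)*conj(0)]
      = (1/8)[(8) + (-8) + (0) + (0) + (0)] = 0/8 = 0
Hence the multiplicities are chi_1: 1, chi_2: 1, chi_3: 1, chi_4: 1. Dimension check: dim(chi_5)*dim(chi_5) = 2*2 = 4 and sum (mult * dim) = 1*1 + 1*1 + 1*1 + 1*1 = 4.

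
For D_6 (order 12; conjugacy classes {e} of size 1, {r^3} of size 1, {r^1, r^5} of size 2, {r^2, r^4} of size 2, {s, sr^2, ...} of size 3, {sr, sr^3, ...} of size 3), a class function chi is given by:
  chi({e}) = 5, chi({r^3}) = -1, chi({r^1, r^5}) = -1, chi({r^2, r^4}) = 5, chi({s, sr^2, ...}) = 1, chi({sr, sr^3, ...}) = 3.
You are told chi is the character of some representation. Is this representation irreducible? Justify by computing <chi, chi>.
Not irreducible (reducible): <chi, chi> = 9 > 1.

Details: <chi, chi> = (1/|G|) sum_C |C| * |chi(C)|^2 = (1/12)[1*|5|^2 + 1*|-1|^2 + 2*|-1|^2 + 2*|5|^2 + 3*|1|^2 + 3*|3|^2]
  = (1/12)[(25) + (1) + (2) + (50) + (3) + (27)] = 108/12 = 9.
A character is irreducible iff <chi, chi> = 1, so this representation is reducible.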